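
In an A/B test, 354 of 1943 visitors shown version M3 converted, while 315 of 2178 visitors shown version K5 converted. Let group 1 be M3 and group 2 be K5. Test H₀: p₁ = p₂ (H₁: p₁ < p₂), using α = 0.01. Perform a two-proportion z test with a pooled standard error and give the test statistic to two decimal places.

p̂₁ = 354/1943 = 0.18219, p̂₂ = 315/2178 = 0.14463.
Pooled p̂ = (354+315)/(1943+2178) = 669/4121 = 0.16234.
SE = √(0.135985 × 0.000973805) = 0.01151.
z = (0.18219 − 0.14463)/0.01151 = 0.03756/0.01151 = 3.26.
p-value = P(Z < 3.264) ≈ 0.9995; since p > α = 0.01, fail to reject H₀.

z = 3.26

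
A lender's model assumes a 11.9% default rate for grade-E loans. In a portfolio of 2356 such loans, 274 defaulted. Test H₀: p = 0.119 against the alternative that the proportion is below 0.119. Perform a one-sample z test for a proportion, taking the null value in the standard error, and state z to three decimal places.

p̂ = 274/2356 = 0.11630.
SE = √(p₀(1−p₀)/n) = √(0.10484/2356) = 0.00667.
z = (0.11630 − 0.119)/0.00667 = -0.00270/0.00667 = -0.405.
p-value = P(Z < -0.405) ≈ 0.3428.

z = -0.405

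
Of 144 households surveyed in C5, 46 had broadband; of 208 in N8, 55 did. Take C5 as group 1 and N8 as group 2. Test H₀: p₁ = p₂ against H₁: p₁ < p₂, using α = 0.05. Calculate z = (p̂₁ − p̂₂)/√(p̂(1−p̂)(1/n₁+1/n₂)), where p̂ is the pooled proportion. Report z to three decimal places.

p̂₁ = 46/144 ≈ 0.31944, p̂₂ = 55/208 ≈ 0.26442.
Pooled p̂ = (46+55)/(144+208) = 101/352 = 0.28693.
SE = √(p̂(1−p̂)(1/n₁+1/n₂)) = √(0.28693·0.71307·0.0117521) = √(0.00240451) = 0.04904.
z = (0.31944 − 0.26442)/0.04904 = 0.05502/0.04904 = 1.122.
p-value = P(Z < 1.122) ≈ 0.8691. With α = 0.05, fail to reject H₀.

z = 1.122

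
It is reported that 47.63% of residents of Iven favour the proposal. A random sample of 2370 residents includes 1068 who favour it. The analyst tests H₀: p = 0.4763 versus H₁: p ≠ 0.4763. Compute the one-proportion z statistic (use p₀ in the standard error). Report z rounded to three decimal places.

z = -2.502

p̂ = 1068/2370 ≈ 0.45063.
SE = √(p₀(1−p₀)/n) = √(0.24944/2370) = 0.01026.
z = (0.45063 − 0.4763)/0.01026 = -0.02567/0.01026 = -2.502.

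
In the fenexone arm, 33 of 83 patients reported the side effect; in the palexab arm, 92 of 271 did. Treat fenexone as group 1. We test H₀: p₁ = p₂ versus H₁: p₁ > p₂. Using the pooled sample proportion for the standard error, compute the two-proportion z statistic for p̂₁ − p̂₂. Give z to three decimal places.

z = 0.969

p̂₁ = 33/83 ≈ 0.39759, p̂₂ = 92/271 ≈ 0.33948.
Pooled p̂ = (33+92)/(83+271) = 125/354 = 0.35311.
SE = √(0.228423 × 0.0157382) = 0.05996.
z = (0.39759 − 0.33948)/0.05996 = 0.05811/0.05996 = 0.969.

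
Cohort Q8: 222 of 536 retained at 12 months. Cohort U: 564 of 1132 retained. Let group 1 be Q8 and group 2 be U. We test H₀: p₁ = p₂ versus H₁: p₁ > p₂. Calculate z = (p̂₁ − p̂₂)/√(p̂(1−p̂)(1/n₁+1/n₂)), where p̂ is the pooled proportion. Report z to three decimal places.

p̂₁ = 222/536 = 0.41418, p̂₂ = 564/1132 = 0.49823.
Pooled p̂ = (222+564)/(536+1132) = 786/1668 = 0.47122.
SE = √(p̂(1−p̂)(1/n₁+1/n₂)) = √(0.47122·0.52878·0.00274906) = √(0.000684989) = 0.02617.
z = (0.41418 − 0.49823)/0.02617 = -0.08405/0.02617 = -3.212.

z = -3.212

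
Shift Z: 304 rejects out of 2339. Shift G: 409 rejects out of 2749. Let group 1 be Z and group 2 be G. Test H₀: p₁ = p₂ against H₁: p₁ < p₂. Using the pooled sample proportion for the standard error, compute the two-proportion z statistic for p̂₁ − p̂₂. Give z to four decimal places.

p̂₁ = 304/2339 = 0.1299701, p̂₂ = 409/2749 = 0.1487814.
Pooled p̂ = (304+409)/(2339+2749) = 713/5088 = 0.1401336.
SE = √(p̂(1−p̂)(1/n₁+1/n₂)) = √(0.1401336·0.8598664·0.000791302) = √(9.53489e-05) = 0.0097647.
z = (0.1299701 − 0.1487814)/0.0097647 = -0.0188113/0.0097647 = -1.9265.

z = -1.9265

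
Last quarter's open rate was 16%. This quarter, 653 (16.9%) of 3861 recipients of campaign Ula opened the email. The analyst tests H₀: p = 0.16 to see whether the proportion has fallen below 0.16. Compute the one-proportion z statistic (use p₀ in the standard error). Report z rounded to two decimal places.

p̂ = 653/3861 = 0.16913.
Under H₀, SE = √(0.16·0.84/3861) = √(3.48096e-05) = 0.00590.
z = (0.16913 − 0.16)/0.00590 = 0.00913/0.00590 = 1.55.
p-value = P(Z < 1.547) ≈ 0.9391.

z = 1.55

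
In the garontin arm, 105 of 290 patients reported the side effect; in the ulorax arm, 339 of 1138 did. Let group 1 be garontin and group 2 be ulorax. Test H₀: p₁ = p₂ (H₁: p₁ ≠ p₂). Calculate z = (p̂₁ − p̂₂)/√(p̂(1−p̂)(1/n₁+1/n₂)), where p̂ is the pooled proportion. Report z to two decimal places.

p̂₁ = 105/290 = 0.3621, p̂₂ = 339/1138 = 0.2979.
Pooled p̂ = (105+339)/(290+1138) = 444/1428 = 0.3109.
SE = √(0.21425 × 0.00432701) = 0.0304.
z = (0.3621 − 0.2979)/0.0304 = 0.0642/0.0304 = 2.11.

z = 2.11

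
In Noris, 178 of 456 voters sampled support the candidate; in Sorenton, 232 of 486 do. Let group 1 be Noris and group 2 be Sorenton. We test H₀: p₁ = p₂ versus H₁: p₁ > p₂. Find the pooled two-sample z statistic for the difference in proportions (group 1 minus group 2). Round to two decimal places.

p̂₁ = 178/456 = 0.3904, p̂₂ = 232/486 = 0.4774.
Pooled p̂ = (178+232)/(456+486) = 410/942 = 0.4352.
SE = √(0.245807 × 0.0042506) = 0.0323.
z = (0.3904 − 0.4774)/0.0323 = -0.0870/0.0323 = -2.69.

z = -2.69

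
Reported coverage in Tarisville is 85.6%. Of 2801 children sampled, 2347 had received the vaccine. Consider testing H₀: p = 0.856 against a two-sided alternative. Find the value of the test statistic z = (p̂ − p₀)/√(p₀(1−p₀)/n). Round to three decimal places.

p̂ = 2347/2801 = 0.837915.
Standard error under H₀: √(0.856×0.144/2801) = 0.006634.
z = (0.837915 − 0.856)/0.006634 = -0.018085/0.006634 = -2.726.
Two-sided p-value ≈ 2·Φ(−2.726) = 0.0064.

z = -2.726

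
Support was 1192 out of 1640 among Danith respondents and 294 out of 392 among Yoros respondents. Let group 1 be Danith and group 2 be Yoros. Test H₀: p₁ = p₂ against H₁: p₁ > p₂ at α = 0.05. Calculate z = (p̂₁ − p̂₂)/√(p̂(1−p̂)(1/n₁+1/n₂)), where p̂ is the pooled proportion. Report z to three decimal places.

p̂₁ = 1192/1640 ≈ 0.72683, p̂₂ = 294/392 ≈ 0.75000.
Pooled p̂ = (1192+294)/(1640+392) = 1486/2032 = 0.73130.
SE = √(0.196501 × 0.00316078) = 0.02492.
z = (0.72683 − 0.75000)/0.02492 = -0.02317/0.02492 = -0.930.
p-value = P(Z > -0.930) ≈ 0.8237; since p > α = 0.05, fail to reject H₀.

z = -0.930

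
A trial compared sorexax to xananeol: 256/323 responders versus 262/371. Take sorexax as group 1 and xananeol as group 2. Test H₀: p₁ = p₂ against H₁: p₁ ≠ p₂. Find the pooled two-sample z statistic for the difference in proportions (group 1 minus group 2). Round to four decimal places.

z = 2.6086

p̂₁ = 256/323 = 0.792570, p̂₂ = 262/371 = 0.706199.
Pooled p̂ = (256+262)/(323+371) = 518/694 = 0.746398.
SE = √(p̂(1−p̂)(1/n₁+1/n₂)) = √(0.746398·0.253602·0.00579139) = √(0.00109624) = 0.033110.
z = (0.792570 − 0.706199)/0.033110 = 0.086371/0.033110 = 2.6086.
p-value = 2·P(Z > 2.609) ≈ 0.0091.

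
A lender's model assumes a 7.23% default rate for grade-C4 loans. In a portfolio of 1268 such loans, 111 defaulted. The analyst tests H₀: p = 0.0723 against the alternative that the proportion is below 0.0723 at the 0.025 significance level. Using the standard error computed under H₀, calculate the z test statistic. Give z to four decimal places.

p̂ = 111/1268 = 0.087539.
Under H₀, SE = √(0.0723·0.9277/1268) = √(5.28965e-05) = 0.007273.
z = (0.087539 − 0.0723)/0.007273 = 0.015239/0.007273 = 2.0953.
p-value = P(Z < 2.095) ≈ 0.9819; since p > α = 0.025, fail to reject H₀.

z = 2.0953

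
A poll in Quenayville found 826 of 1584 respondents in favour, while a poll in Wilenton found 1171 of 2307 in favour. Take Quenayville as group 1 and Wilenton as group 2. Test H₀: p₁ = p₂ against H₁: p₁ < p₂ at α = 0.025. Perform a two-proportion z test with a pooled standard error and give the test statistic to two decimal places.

p̂₁ = 826/1584 ≈ 0.5215, p̂₂ = 1171/2307 ≈ 0.5076.
Pooled p̂ = (826+1171)/(1584+2307) = 1997/3891 = 0.5132.
SE = √(p̂(1−p̂)(1/n₁+1/n₂)) = √(0.5132·0.4868·0.00106478) = √(0.000266008) = 0.0163.
z = (0.5215 − 0.5076)/0.0163 = 0.0139/0.0163 = 0.85.
p-value = P(Z < 0.851) ≈ 0.8026, so at α = 0.025 we fail to reject H₀.

z = 0.85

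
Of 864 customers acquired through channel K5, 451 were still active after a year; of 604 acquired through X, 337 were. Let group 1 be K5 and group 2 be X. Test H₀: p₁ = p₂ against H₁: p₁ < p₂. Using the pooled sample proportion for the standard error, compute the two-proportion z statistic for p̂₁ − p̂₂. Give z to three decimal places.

p̂₁ = 451/864 ≈ 0.52199, p̂₂ = 337/604 ≈ 0.55795.
Pooled p̂ = (451+337)/(864+604) = 788/1468 = 0.53678.
SE = √(p̂(1−p̂)(1/n₁+1/n₂)) = √(0.53678·0.46322·0.00281304) = √(0.000699453) = 0.02645.
z = (0.52199 − 0.55795)/0.02645 = -0.03596/0.02645 = -1.360.
p-value = P(Z < -1.360) ≈ 0.0870.

z = -1.360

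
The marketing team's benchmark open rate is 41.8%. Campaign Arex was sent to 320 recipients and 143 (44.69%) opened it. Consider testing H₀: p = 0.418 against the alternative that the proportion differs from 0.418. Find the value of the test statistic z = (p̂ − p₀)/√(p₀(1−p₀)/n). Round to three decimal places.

p̂ = 143/320 ≈ 0.446875.
SE = √(p₀(1−p₀)/n) = √(0.24328/320) = 0.027572.
z = (0.446875 − 0.418)/0.027572 = 0.028875/0.027572 = 1.047.

z = 1.047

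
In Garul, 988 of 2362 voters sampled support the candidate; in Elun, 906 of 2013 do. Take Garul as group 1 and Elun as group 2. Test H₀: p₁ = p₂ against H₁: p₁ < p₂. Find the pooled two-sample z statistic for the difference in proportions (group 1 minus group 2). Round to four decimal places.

z = -2.1148

p̂₁ = 988/2362 = 0.418290, p̂₂ = 906/2013 = 0.450075.
Pooled p̂ = (988+906)/(2362+2013) = 1894/4375 = 0.432914.
SE = √(p̂(1−p̂)(1/n₁+1/n₂)) = √(0.432914·0.567086·0.000920141) = √(0.000225894) = 0.015030.
z = (0.418290 − 0.450075)/0.015030 = -0.031785/0.015030 = -2.1148.
p-value = P(Z < -2.115) ≈ 0.0172.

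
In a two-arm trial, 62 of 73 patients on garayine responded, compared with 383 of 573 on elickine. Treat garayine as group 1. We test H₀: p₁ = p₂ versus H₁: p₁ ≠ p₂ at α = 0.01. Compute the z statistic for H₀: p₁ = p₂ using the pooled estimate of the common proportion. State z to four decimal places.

z = 3.1443

p̂₁ = 62/73 ≈ 0.849315, p̂₂ = 383/573 ≈ 0.668412.
Pooled p̂ = (62+383)/(73+573) = 445/646 = 0.688854.
SE = √(p̂(1−p̂)(1/n₁+1/n₂)) = √(0.688854·0.311146·0.0154438) = √(0.00331014) = 0.057534.
z = (0.849315 − 0.668412)/0.057534 = 0.180903/0.057534 = 3.1443.
p-value = 2·P(Z > 3.144) ≈ 0.0017; since p < α = 0.01, reject H₀.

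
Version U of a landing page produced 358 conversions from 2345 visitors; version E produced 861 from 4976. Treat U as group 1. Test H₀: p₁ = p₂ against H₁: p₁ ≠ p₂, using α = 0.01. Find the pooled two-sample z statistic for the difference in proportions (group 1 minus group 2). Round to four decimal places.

z = -2.1825

p̂₁ = 358/2345 ≈ 0.1526652, p̂₂ = 861/4976 ≈ 0.1730305.
Pooled p̂ = (358+861)/(2345+4976) = 1219/7321 = 0.1665073.
SE = √(0.138783 × 0.000627404) = 0.0093313.
z = (0.1526652 − 0.1730305)/0.0093313 = -0.0203653/0.0093313 = -2.1825.
p-value = 2·P(Z > 2.182) ≈ 0.0291; since p > α = 0.01, fail to reject H₀.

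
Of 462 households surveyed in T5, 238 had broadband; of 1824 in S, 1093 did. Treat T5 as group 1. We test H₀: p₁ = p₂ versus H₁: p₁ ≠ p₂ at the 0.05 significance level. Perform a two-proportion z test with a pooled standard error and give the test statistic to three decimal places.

z = -3.273

p̂₁ = 238/462 = 0.51515, p̂₂ = 1093/1824 = 0.59923.
Pooled p̂ = (238+1093)/(462+1824) = 1331/2286 = 0.58224.
SE = √(p̂(1−p̂)(1/n₁+1/n₂)) = √(0.58224·0.41776·0.00271275) = √(0.00065984) = 0.02569.
z = (0.51515 − 0.59923)/0.02569 = -0.08408/0.02569 = -3.273.
p-value = 2·P(Z > 3.273) ≈ 0.0011. With α = 0.05, reject H₀.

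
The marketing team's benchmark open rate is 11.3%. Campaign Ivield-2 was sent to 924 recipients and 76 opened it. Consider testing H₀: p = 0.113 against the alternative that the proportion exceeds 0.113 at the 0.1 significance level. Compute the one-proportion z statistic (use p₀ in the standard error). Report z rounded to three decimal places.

p̂ = 76/924 = 0.082251.
Under H₀, SE = √(0.113·0.887/924) = √(0.000108475) = 0.010415.
z = (0.082251 − 0.113)/0.010415 = -0.030749/0.010415 = -2.952.
p-value = P(Z > -2.952) ≈ 0.9984, so at α = 0.1 we fail to reject H₀.

z = -2.952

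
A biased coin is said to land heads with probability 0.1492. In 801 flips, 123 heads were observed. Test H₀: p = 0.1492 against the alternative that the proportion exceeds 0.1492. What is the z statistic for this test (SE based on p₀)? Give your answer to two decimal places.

p̂ = 123/801 ≈ 0.1536.
Under H₀, SE = √(0.1492·0.8508/801) = √(0.000158476) = 0.0126.
z = (0.1536 − 0.1492)/0.0126 = 0.0044/0.0126 = 0.35.
p-value = P(Z > 0.346) ≈ 0.3646.

z = 0.35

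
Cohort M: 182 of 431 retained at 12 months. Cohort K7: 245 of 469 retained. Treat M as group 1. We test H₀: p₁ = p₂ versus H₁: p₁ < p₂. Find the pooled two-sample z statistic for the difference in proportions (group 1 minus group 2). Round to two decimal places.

z = -3.00

p̂₁ = 182/431 ≈ 0.42227, p̂₂ = 245/469 ≈ 0.52239.
Pooled p̂ = (182+245)/(431+469) = 427/900 = 0.47444.
SE = √(0.249347 × 0.00445238) = 0.03332.
z = (0.42227 − 0.52239)/0.03332 = -0.10012/0.03332 = -3.00.
p-value = P(Z < -3.005) ≈ 0.0013.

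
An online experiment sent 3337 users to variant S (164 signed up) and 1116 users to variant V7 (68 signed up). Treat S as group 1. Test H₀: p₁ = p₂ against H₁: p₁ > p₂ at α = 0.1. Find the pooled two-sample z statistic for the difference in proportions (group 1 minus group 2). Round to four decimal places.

z = -1.5337

p̂₁ = 164/3337 ≈ 0.0491459, p̂₂ = 68/1116 ≈ 0.0609319.
Pooled p̂ = (164+68)/(3337+1116) = 232/4453 = 0.0520997.
SE = √(0.0493853 × 0.00119573) = 0.0076845.
z = (0.0491459 − 0.0609319)/0.0076845 = -0.0117860/0.0076845 = -1.5337.
p-value = P(Z > -1.534) ≈ 0.9375. With α = 0.1, fail to reject H₀.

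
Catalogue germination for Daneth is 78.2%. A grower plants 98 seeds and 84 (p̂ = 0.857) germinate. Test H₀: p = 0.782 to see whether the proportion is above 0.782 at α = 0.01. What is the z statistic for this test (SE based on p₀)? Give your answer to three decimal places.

z = 1.802

p̂ = 84/98 ≈ 0.857143.
Standard error under H₀: √(0.782×0.218/98) = 0.041708.
z = (0.857143 − 0.782)/0.041708 = 0.075143/0.041708 = 1.802.
p-value = P(Z > 1.802) ≈ 0.0358; since p > α = 0.01, fail to reject H₀.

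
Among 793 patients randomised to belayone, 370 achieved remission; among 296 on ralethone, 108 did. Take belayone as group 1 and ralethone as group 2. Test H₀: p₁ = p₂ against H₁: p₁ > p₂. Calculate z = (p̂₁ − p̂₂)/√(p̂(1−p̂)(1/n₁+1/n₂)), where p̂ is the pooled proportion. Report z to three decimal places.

z = 3.009

p̂₁ = 370/793 = 0.46658, p̂₂ = 108/296 = 0.36486.
Pooled p̂ = (370+108)/(793+296) = 478/1089 = 0.43893.
SE = √(p̂(1−p̂)(1/n₁+1/n₂)) = √(0.43893·0.56107·0.00463941) = √(0.00114255) = 0.03380.
z = (0.46658 − 0.36486)/0.03380 = 0.10172/0.03380 = 3.009.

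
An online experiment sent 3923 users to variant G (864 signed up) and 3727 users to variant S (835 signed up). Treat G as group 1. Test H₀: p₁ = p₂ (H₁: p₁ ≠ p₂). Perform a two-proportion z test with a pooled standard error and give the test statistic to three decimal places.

z = -0.400

p̂₁ = 864/3923 = 0.22024, p̂₂ = 835/3727 = 0.22404.
Pooled p̂ = (864+835)/(3923+3727) = 1699/7650 = 0.22209.
SE = √(p̂(1−p̂)(1/n₁+1/n₂)) = √(0.22209·0.77791·0.000523219) = √(9.0395e-05) = 0.00951.
z = (0.22024 − 0.22404)/0.00951 = -0.00380/0.00951 = -0.400.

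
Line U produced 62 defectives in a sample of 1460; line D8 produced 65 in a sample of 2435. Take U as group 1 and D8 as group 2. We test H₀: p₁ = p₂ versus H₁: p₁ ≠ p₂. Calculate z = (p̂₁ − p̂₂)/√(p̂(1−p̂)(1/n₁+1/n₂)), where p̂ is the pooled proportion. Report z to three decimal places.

p̂₁ = 62/1460 ≈ 0.042466, p̂₂ = 65/2435 ≈ 0.026694.
Pooled p̂ = (62+65)/(1460+2435) = 127/3895 = 0.032606.
SE = √(0.0315428 × 0.00109561) = 0.005879.
z = (0.042466 − 0.026694)/0.005879 = 0.015772/0.005879 = 2.683.

z = 2.683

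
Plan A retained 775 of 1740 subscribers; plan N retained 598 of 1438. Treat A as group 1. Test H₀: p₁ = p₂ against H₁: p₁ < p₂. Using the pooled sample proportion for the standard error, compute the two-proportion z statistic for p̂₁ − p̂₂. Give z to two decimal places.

p̂₁ = 775/1740 = 0.4454, p̂₂ = 598/1438 = 0.4159.
Pooled p̂ = (775+598)/(1740+1438) = 1373/3178 = 0.4320.
SE = √(0.24538 × 0.00127012) = 0.0177.
z = (0.4454 − 0.4159)/0.0177 = 0.0295/0.0177 = 1.67.
p-value = P(Z < 1.674) ≈ 0.9529.

z = 1.67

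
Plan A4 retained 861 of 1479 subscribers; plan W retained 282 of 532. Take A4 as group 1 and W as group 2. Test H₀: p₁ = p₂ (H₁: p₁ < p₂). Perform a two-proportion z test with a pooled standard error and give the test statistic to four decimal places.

p̂₁ = 861/1479 ≈ 0.582150, p̂₂ = 282/532 ≈ 0.530075.
Pooled p̂ = (861+282)/(1479+532) = 1143/2011 = 0.568374.
SE = √(p̂(1−p̂)(1/n₁+1/n₂)) = √(0.568374·0.431626·0.00255583) = √(0.000627009) = 0.025040.
z = (0.582150 − 0.530075)/0.025040 = 0.052075/0.025040 = 2.0797.

z = 2.0797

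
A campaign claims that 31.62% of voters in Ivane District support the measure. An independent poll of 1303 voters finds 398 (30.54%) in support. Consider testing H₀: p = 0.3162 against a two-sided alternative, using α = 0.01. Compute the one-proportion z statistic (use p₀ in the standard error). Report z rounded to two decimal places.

p̂ = 398/1303 = 0.30545.
Standard error under H₀: √(0.3162×0.6838/1303) = 0.01288.
z = (0.30545 − 0.3162)/0.01288 = -0.01075/0.01288 = -0.83.
p-value = 2·P(Z > 0.835) ≈ 0.4039, so at α = 0.01 we fail to reject H₀.

z = -0.83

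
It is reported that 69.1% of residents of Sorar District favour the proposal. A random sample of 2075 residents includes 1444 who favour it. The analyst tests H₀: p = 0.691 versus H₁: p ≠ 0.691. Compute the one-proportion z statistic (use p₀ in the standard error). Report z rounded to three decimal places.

p̂ = 1444/2075 ≈ 0.69590.
Standard error under H₀: √(0.691×0.309/2075) = 0.01014.
z = (0.69590 − 0.691)/0.01014 = 0.00490/0.01014 = 0.483.

z = 0.483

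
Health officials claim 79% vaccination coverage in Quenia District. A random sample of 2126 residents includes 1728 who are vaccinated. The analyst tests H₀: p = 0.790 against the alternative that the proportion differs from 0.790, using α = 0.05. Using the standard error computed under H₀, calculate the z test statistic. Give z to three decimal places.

z = 2.580

p̂ = 1728/2126 = 0.812794.
Under H₀, SE = √(0.79·0.21/2126) = √(7.80339e-05) = 0.008834.
z = (0.812794 − 0.79)/0.008834 = 0.022794/0.008834 = 2.580.
p-value = 2·P(Z > 2.580) ≈ 0.0099; since p < α = 0.05, reject H₀.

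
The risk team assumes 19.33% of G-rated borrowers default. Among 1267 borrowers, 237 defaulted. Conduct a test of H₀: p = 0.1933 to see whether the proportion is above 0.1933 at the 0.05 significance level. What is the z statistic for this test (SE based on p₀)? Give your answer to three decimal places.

z = -0.563

p̂ = 237/1267 = 0.18706.
Under H₀, SE = √(0.1933·0.8067/1267) = √(0.000123074) = 0.01109.
z = (0.18706 − 0.1933)/0.01109 = -0.00624/0.01109 = -0.563.
p-value = P(Z > -0.563) ≈ 0.7132, so at α = 0.05 we fail to reject H₀.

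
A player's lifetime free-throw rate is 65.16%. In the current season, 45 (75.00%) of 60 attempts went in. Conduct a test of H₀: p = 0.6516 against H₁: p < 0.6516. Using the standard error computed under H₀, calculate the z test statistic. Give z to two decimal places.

z = 1.60

p̂ = 45/60 ≈ 0.7500.
Standard error under H₀: √(0.6516×0.3484/60) = 0.0615.
z = (0.7500 − 0.6516)/0.0615 = 0.0984/0.0615 = 1.60.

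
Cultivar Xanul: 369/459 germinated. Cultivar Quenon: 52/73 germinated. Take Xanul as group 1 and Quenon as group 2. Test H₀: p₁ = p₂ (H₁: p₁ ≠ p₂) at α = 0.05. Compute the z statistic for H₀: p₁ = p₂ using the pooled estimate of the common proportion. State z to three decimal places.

z = 1.789

p̂₁ = 369/459 ≈ 0.80392, p̂₂ = 52/73 ≈ 0.71233.
Pooled p̂ = (369+52)/(459+73) = 421/532 = 0.79135.
SE = √(0.165113 × 0.0158773) = 0.05120.
z = (0.80392 − 0.71233)/0.05120 = 0.09159/0.05120 = 1.789.
p-value = 2·P(Z > 1.789) ≈ 0.0736; since p > α = 0.05, fail to reject H₀.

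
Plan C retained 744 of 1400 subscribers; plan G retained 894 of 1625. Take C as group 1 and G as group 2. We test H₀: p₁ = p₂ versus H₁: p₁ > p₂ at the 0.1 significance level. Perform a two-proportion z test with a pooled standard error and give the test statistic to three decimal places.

p̂₁ = 744/1400 = 0.531429, p̂₂ = 894/1625 = 0.550154.
Pooled p̂ = (744+894)/(1400+1625) = 1638/3025 = 0.541488.
SE = √(p̂(1−p̂)(1/n₁+1/n₂)) = √(0.541488·0.458512·0.00132967) = √(0.000330129) = 0.018169.
z = (0.531429 − 0.550154)/0.018169 = -0.018725/0.018169 = -1.031.
p-value = P(Z > -1.031) ≈ 0.8486. With α = 0.1, fail to reject H₀.

z = -1.031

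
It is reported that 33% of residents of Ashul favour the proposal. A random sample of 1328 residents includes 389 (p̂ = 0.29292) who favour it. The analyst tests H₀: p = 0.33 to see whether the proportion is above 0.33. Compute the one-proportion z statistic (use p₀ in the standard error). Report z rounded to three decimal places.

p̂ = 389/1328 ≈ 0.29292.
Standard error under H₀: √(0.33×0.67/1328) = 0.01290.
z = (0.29292 − 0.33)/0.01290 = -0.03708/0.01290 = -2.874.
p-value = P(Z > -2.874) ≈ 0.9980.

z = -2.874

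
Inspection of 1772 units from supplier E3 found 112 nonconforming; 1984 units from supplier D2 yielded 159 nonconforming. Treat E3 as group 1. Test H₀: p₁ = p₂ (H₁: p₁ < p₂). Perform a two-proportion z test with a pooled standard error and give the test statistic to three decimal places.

z = -2.003

p̂₁ = 112/1772 ≈ 0.063205, p̂₂ = 159/1984 ≈ 0.080141.
Pooled p̂ = (112+159)/(1772+1984) = 271/3756 = 0.072151.
SE = √(p̂(1−p̂)(1/n₁+1/n₂)) = √(0.072151·0.927849·0.00106837) = √(7.15222e-05) = 0.008457.
z = (0.063205 − 0.080141)/0.008457 = -0.016936/0.008457 = -2.003.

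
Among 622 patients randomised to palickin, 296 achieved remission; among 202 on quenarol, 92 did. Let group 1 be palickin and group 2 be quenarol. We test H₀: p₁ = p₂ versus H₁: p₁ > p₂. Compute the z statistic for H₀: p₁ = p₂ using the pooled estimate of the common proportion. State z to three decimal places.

p̂₁ = 296/622 ≈ 0.475884, p̂₂ = 92/202 ≈ 0.455446.
Pooled p̂ = (296+92)/(622+202) = 388/824 = 0.470874.
SE = √(p̂(1−p̂)(1/n₁+1/n₂)) = √(0.470874·0.529126·0.00655821) = √(0.00163399) = 0.040423.
z = (0.475884 − 0.455446)/0.040423 = 0.020438/0.040423 = 0.506.

z = 0.506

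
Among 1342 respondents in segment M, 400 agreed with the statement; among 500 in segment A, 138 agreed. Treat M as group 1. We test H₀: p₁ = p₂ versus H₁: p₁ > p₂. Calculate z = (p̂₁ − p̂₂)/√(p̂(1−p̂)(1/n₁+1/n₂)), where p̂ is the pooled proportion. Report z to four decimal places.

p̂₁ = 400/1342 ≈ 0.298063, p̂₂ = 138/500 ≈ 0.276000.
Pooled p̂ = (400+138)/(1342+500) = 538/1842 = 0.292074.
SE = √(0.206767 × 0.00274516) = 0.023825.
z = (0.298063 − 0.276000)/0.023825 = 0.022063/0.023825 = 0.9260.

z = 0.9260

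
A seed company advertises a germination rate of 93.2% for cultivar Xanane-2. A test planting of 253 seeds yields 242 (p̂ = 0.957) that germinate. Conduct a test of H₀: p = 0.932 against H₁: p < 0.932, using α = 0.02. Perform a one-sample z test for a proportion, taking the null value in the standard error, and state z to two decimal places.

z = 1.55

p̂ = 242/253 = 0.9565.
Under H₀, SE = √(0.932·0.068/253) = √(0.000250498) = 0.0158.
z = (0.9565 − 0.932)/0.0158 = 0.0245/0.0158 = 1.55.
p-value = P(Z < 1.549) ≈ 0.9394; since p > α = 0.02, fail to reject H₀.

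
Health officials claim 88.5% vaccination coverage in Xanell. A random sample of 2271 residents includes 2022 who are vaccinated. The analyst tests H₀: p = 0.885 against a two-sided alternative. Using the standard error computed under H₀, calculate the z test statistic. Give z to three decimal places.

z = 0.800

p̂ = 2022/2271 ≈ 0.890357.
Standard error under H₀: √(0.885×0.115/2271) = 0.006694.
z = (0.890357 − 0.885)/0.006694 = 0.005357/0.006694 = 0.800.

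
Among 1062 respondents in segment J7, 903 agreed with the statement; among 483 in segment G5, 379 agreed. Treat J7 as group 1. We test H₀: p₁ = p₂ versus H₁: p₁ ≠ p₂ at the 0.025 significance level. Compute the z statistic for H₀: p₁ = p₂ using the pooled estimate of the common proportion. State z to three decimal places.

z = 3.181

p̂₁ = 903/1062 ≈ 0.850282, p̂₂ = 379/483 ≈ 0.784679.
Pooled p̂ = (903+379)/(1062+483) = 1282/1545 = 0.829773.
SE = √(0.141249 × 0.00301201) = 0.020626.
z = (0.850282 − 0.784679)/0.020626 = 0.065603/0.020626 = 3.181.
Two-sided p-value ≈ 2·Φ(−3.181) = 0.0015; since p < α = 0.025, reject H₀.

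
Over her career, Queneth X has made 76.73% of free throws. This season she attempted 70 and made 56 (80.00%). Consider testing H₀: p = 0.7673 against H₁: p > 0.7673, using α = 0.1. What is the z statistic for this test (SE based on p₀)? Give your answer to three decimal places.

z = 0.647

p̂ = 56/70 ≈ 0.800000.
SE = √(p₀(1−p₀)/n) = √(0.17855/70) = 0.050505.
z = (0.800000 − 0.7673)/0.050505 = 0.032700/0.050505 = 0.647.
p-value = P(Z > 0.647) ≈ 0.2587; since p > α = 0.1, fail to reject H₀.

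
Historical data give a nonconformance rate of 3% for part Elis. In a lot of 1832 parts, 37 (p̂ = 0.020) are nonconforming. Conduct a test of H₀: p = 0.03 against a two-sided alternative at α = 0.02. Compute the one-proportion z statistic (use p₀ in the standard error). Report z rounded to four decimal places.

p̂ = 37/1832 = 0.0201965.
Under H₀, SE = √(0.03·0.97/1832) = √(1.58843e-05) = 0.0039855.
z = (0.0201965 − 0.03)/0.0039855 = -0.0098035/0.0039855 = -2.4598.
p-value = 2·P(Z > 2.460) ≈ 0.0139, so at α = 0.02 we reject H₀.

z = -2.4598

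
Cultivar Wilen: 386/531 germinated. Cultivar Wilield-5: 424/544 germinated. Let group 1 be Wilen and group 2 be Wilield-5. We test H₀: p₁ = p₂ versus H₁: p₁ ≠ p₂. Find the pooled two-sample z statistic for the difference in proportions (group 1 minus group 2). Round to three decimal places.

p̂₁ = 386/531 ≈ 0.72693, p̂₂ = 424/544 ≈ 0.77941.
Pooled p̂ = (386+424)/(531+544) = 810/1075 = 0.75349.
SE = √(0.185744 × 0.00372147) = 0.02629.
z = (0.72693 − 0.77941)/0.02629 = -0.05248/0.02629 = -1.996.

z = -1.996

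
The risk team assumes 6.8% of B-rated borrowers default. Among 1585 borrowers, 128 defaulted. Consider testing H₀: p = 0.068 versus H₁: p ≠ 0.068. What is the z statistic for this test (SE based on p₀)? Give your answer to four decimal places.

p̂ = 128/1585 ≈ 0.08075710.
Under H₀, SE = √(0.068·0.932/1585) = √(3.99849e-05) = 0.00632336.
z = (0.08075710 − 0.068)/0.00632336 = 0.01275710/0.00632336 = 2.0175.
p-value = 2·P(Z > 2.017) ≈ 0.0436.

z = 2.0175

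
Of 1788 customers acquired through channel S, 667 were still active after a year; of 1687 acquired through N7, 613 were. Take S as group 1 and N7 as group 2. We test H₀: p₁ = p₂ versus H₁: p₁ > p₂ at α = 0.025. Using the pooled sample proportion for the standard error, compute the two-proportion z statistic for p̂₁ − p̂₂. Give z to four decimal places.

p̂₁ = 667/1788 = 0.373043, p̂₂ = 613/1687 = 0.363367.
Pooled p̂ = (667+613)/(1788+1687) = 1280/3475 = 0.368345.
SE = √(p̂(1−p̂)(1/n₁+1/n₂)) = √(0.368345·0.631655·0.00115205) = √(0.000268045) = 0.016372.
z = (0.373043 − 0.363367)/0.016372 = 0.009676/0.016372 = 0.5910.
p-value = P(Z > 0.591) ≈ 0.2773. With α = 0.025, fail to reject H₀.

z = 0.5910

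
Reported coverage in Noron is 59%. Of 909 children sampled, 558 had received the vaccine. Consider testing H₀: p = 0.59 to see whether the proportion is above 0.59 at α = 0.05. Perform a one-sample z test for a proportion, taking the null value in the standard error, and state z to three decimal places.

z = 1.463

p̂ = 558/909 = 0.61386.
SE = √(p₀(1−p₀)/n) = √(0.2419/909) = 0.01631.
z = (0.61386 − 0.59)/0.01631 = 0.02386/0.01631 = 1.463.
p-value = P(Z > 1.463) ≈ 0.0718, so at α = 0.05 we fail to reject H₀.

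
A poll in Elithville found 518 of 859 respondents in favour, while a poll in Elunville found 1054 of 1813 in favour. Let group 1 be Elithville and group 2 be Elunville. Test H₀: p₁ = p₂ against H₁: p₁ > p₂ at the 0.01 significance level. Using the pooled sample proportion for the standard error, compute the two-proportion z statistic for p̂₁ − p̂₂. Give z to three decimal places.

z = 1.063

p̂₁ = 518/859 ≈ 0.60303, p̂₂ = 1054/1813 ≈ 0.58136.
Pooled p̂ = (518+1054)/(859+1813) = 1572/2672 = 0.58832.
SE = √(0.242199 × 0.00171572) = 0.02038.
z = (0.60303 − 0.58136)/0.02038 = 0.02167/0.02038 = 1.063.
p-value = P(Z > 1.063) ≈ 0.1439. With α = 0.01, fail to reject H₀.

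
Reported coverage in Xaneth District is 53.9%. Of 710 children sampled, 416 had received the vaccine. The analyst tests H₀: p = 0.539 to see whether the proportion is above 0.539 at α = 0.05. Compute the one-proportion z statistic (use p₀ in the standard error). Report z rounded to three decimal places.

p̂ = 416/710 ≈ 0.58592.
SE = √(p₀(1−p₀)/n) = √(0.24848/710) = 0.01871.
z = (0.58592 − 0.539)/0.01871 = 0.04692/0.01871 = 2.508.
p-value = P(Z > 2.508) ≈ 0.0061; since p < α = 0.05, reject H₀.

z = 2.508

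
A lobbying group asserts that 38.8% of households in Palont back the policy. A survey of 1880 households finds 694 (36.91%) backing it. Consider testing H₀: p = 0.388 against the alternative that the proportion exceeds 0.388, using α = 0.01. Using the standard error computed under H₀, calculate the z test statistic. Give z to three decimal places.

p̂ = 694/1880 = 0.36915.
SE = √(p₀(1−p₀)/n) = √(0.23746/1880) = 0.01124.
z = (0.36915 − 0.388)/0.01124 = -0.01885/0.01124 = -1.677.
p-value = P(Z > -1.677) ≈ 0.9533. With α = 0.01, fail to reject H₀.

z = -1.677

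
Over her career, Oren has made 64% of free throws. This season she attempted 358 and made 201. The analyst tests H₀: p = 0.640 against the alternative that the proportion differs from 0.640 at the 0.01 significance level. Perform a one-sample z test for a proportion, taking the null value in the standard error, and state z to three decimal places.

z = -3.096

p̂ = 201/358 ≈ 0.56145.
Under H₀, SE = √(0.64·0.36/358) = √(0.000643575) = 0.02537.
z = (0.56145 − 0.64)/0.02537 = -0.07855/0.02537 = -3.096.
Two-sided p-value ≈ 2·Φ(−3.096) = 0.0020. With α = 0.01, reject H₀.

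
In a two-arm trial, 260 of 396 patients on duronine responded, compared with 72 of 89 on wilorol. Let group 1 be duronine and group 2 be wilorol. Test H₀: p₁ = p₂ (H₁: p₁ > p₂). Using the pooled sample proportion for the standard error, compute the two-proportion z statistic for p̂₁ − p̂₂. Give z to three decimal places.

p̂₁ = 260/396 = 0.65657, p̂₂ = 72/89 = 0.80899.
Pooled p̂ = (260+72)/(396+89) = 332/485 = 0.68454.
SE = √(p̂(1−p̂)(1/n₁+1/n₂)) = √(0.68454·0.31546·0.0137612) = √(0.00297168) = 0.05451.
z = (0.65657 − 0.80899)/0.05451 = -0.15242/0.05451 = -2.796.
p-value = P(Z > -2.796) ≈ 0.9974.

z = -2.796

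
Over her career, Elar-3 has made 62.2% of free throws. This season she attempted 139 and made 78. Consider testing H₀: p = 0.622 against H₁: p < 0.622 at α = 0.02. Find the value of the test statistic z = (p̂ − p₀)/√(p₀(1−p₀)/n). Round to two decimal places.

z = -1.48

p̂ = 78/139 ≈ 0.5612.
SE = √(p₀(1−p₀)/n) = √(0.23512/139) = 0.0411.
z = (0.5612 − 0.622)/0.0411 = -0.0608/0.0411 = -1.48.
p-value = P(Z < -1.480) ≈ 0.0695. With α = 0.02, fail to reject H₀.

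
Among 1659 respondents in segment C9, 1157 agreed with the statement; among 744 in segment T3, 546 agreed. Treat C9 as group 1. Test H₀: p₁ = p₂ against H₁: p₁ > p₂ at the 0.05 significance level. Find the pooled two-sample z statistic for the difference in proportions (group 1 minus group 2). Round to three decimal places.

z = -1.819

p̂₁ = 1157/1659 ≈ 0.697408, p̂₂ = 546/744 ≈ 0.733871.
Pooled p̂ = (1157+546)/(1659+744) = 1703/2403 = 0.708697.
SE = √(p̂(1−p̂)(1/n₁+1/n₂)) = √(0.708697·0.291303·0.00194686) = √(0.00040192) = 0.020048.
z = (0.697408 − 0.733871)/0.020048 = -0.036463/0.020048 = -1.819.
p-value = P(Z > -1.819) ≈ 0.9655. With α = 0.05, fail to reject H₀.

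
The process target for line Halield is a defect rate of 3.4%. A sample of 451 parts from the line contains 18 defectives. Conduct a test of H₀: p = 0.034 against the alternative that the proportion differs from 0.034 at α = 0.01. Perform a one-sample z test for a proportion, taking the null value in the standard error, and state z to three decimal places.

z = 0.693

p̂ = 18/451 ≈ 0.03991.
Under H₀, SE = √(0.034·0.966/451) = √(7.28248e-05) = 0.00853.
z = (0.03991 − 0.034)/0.00853 = 0.00591/0.00853 = 0.693.
Two-sided p-value ≈ 2·Φ(−0.693) = 0.4885. With α = 0.01, fail to reject H₀.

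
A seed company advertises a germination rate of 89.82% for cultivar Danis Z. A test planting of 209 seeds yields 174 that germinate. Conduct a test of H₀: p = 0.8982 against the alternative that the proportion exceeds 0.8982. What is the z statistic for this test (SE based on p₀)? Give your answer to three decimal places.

p̂ = 174/209 = 0.83254.
Under H₀, SE = √(0.8982·0.1018/209) = √(0.000437496) = 0.02092.
z = (0.83254 − 0.8982)/0.02092 = -0.06566/0.02092 = -3.139.
p-value = P(Z > -3.139) ≈ 0.9992.

z = -3.139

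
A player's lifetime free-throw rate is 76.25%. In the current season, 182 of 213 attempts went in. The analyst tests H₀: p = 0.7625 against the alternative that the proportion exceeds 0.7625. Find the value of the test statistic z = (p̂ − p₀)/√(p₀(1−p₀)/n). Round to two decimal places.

p̂ = 182/213 ≈ 0.8545.
Under H₀, SE = √(0.7625·0.2375/213) = √(0.000850205) = 0.0292.
z = (0.8545 − 0.7625)/0.0292 = 0.0920/0.0292 = 3.15.
p-value = P(Z > 3.154) ≈ 0.0008.

z = 3.15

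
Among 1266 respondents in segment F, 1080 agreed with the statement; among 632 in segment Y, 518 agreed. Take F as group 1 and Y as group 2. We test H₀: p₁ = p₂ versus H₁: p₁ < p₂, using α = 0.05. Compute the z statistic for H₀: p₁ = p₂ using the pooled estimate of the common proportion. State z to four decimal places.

z = 1.8832

p̂₁ = 1080/1266 ≈ 0.8530806, p̂₂ = 518/632 ≈ 0.8196203.
Pooled p̂ = (1080+518)/(1266+632) = 1598/1898 = 0.8419389.
SE = √(0.133078 × 0.00237217) = 0.0177675.
z = (0.8530806 − 0.8196203)/0.0177675 = 0.0334603/0.0177675 = 1.8832.
p-value = P(Z < 1.883) ≈ 0.9702. With α = 0.05, fail to reject H₀.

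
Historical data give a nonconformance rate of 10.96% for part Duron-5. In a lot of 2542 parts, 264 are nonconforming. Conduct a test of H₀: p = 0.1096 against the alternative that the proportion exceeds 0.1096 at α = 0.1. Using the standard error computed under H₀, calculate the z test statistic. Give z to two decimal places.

z = -0.93

p̂ = 264/2542 ≈ 0.10386.
SE = √(p₀(1−p₀)/n) = √(0.097588/2542) = 0.00620.
z = (0.10386 − 0.1096)/0.00620 = -0.00574/0.00620 = -0.93.
p-value = P(Z > -0.927) ≈ 0.8231. With α = 0.1, fail to reject H₀.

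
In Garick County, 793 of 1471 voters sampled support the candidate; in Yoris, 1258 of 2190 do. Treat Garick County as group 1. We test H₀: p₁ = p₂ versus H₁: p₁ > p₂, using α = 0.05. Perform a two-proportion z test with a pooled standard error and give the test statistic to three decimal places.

z = -2.112

p̂₁ = 793/1471 ≈ 0.53909, p̂₂ = 1258/2190 ≈ 0.57443.
Pooled p̂ = (793+1258)/(1471+2190) = 2051/3661 = 0.56023.
SE = √(0.246372 × 0.00113643) = 0.01673.
z = (0.53909 − 0.57443)/0.01673 = -0.03534/0.01673 = -2.112.
p-value = P(Z > -2.112) ≈ 0.9827; since p > α = 0.05, fail to reject H₀.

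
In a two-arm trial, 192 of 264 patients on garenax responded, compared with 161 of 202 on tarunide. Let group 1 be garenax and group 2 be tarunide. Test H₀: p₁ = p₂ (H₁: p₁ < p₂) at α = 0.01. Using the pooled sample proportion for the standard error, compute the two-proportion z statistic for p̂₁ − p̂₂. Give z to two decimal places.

p̂₁ = 192/264 ≈ 0.7273, p̂₂ = 161/202 ≈ 0.7970.
Pooled p̂ = (192+161)/(264+202) = 353/466 = 0.7575.
SE = √(0.183688 × 0.00873837) = 0.0401.
z = (0.7273 − 0.7970)/0.0401 = -0.0697/0.0401 = -1.74.
p-value = P(Z < -1.741) ≈ 0.0408. With α = 0.01, fail to reject H₀.

z = -1.74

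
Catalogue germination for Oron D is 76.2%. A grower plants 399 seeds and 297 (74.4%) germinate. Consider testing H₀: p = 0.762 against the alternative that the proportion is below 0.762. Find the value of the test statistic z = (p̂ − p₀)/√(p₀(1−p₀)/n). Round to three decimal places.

p̂ = 297/399 = 0.74436.
SE = √(p₀(1−p₀)/n) = √(0.18136/399) = 0.02132.
z = (0.74436 − 0.762)/0.02132 = -0.01764/0.02132 = -0.827.
p-value = P(Z < -0.827) ≈ 0.2040.

z = -0.827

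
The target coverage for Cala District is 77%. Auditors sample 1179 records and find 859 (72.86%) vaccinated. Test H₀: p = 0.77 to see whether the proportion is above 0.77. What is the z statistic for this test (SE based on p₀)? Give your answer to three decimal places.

p̂ = 859/1179 = 0.728584.
Under H₀, SE = √(0.77·0.23/1179) = √(0.000150212) = 0.012256.
z = (0.728584 − 0.77)/0.012256 = -0.041416/0.012256 = -3.379.

z = -3.379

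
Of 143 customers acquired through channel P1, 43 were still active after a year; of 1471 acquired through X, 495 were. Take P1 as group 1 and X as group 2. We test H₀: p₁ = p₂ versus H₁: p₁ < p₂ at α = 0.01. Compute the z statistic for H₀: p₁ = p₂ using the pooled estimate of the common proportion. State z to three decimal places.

p̂₁ = 43/143 ≈ 0.30070, p̂₂ = 495/1471 ≈ 0.33651.
Pooled p̂ = (43+495)/(143+1471) = 538/1614 = 0.33333.
SE = √(0.222222 × 0.00767282) = 0.04129.
z = (0.30070 − 0.33651)/0.04129 = -0.03581/0.04129 = -0.867.
p-value = P(Z < -0.867) ≈ 0.1929. With α = 0.01, fail to reject H₀.

z = -0.867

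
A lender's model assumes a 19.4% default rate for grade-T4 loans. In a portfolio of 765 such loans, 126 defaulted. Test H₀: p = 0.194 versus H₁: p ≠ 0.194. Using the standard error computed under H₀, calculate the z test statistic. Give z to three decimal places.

z = -2.049

p̂ = 126/765 ≈ 0.164706.
SE = √(p₀(1−p₀)/n) = √(0.15636/765) = 0.014297.
z = (0.164706 − 0.194)/0.014297 = -0.029294/0.014297 = -2.049.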